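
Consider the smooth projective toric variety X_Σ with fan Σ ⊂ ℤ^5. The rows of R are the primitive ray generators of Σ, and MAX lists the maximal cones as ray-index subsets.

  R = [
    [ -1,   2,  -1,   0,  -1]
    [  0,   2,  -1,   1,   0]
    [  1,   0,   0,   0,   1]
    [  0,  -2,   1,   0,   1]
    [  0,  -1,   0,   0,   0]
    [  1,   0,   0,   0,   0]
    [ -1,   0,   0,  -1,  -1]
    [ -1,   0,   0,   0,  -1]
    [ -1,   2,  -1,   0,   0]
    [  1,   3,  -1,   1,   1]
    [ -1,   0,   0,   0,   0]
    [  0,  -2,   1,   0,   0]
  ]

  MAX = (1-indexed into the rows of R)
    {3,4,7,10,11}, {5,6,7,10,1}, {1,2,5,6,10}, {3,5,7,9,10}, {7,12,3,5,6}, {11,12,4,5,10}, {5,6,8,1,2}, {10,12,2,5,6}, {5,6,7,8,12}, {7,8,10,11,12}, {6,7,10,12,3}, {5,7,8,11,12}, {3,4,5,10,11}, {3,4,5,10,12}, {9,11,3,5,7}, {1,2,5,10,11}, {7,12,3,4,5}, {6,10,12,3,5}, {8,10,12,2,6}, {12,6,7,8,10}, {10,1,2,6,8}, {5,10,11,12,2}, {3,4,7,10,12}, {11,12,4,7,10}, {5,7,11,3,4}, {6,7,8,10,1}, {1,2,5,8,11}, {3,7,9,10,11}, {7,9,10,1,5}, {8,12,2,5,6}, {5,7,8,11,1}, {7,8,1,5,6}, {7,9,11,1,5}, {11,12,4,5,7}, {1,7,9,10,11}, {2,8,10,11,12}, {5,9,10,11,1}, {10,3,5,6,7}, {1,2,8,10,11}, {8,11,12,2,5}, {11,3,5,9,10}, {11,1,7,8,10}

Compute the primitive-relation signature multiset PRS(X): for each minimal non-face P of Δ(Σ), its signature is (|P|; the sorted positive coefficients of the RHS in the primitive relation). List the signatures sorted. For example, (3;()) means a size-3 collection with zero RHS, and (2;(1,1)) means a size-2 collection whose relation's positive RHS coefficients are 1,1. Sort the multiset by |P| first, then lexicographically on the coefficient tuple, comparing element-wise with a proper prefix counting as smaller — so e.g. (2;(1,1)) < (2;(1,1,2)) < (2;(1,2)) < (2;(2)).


Δ(Σ) — 12 vertices, 20 min non-faces:

  P={3,8}:  v_{3} + v_{8} = 0  ⇒ sig = (2;())
  P={6,11}:  v_{6} + v_{11} = 0  ⇒ sig = (2;())
  P={1,4}:  v_{1} + v_{4} = v_{11}  ⇒ sig = (2;(1))
  P={1,12}:  v_{1} + v_{12} = v_{8}  ⇒ sig = (2;(1))
  P={2,7}:  v_{2} + v_{7} = v_{1}  ⇒ sig = (2;(1))
  P={9,12}:  v_{9} + v_{12} = v_{11}  ⇒ sig = (2;(1))
  P={2,3}:  v_{2} + v_{3} = v_{5} + v_{10}  ⇒ sig = (2;(1,1))
  P={4,6}:  v_{4} + v_{6} = v_{3} + v_{12}  ⇒ sig = (2;(1,1))
  P={4,8}:  v_{4} + v_{8} = v_{11} + v_{12}  ⇒ sig = (2;(1,1))
  P={8,9}:  v_{8} + v_{9} = v_{1} + v_{11}  ⇒ sig = (2;(1,1))
  P={1,3}:  v_{1} + v_{3} = v_{5} + v_{7} + v_{10}  ⇒ sig = (2;(1,1,1))
  P={6,9}:  v_{6} + v_{9} = v_{5} + v_{7} + v_{10}  ⇒ sig = (2;(1,1,1))
  P={2,4}:  v_{2} + v_{4} = v_{5} + v_{10} + v_{11} + v_{12}  ⇒ sig = (2;(1,1,1,1))
  P={2,9}:  v_{2} + v_{9} = v_{1} + v_{5} + v_{10} + v_{11}  ⇒ sig = (2;(1,1,1,1))
  P={4,9}:  v_{4} + v_{9} = v_{3} + 2·v_{11}  ⇒ sig = (2;(1,2))
  P={3,11,12}:  v_{3} + v_{11} + v_{12} = v_{4}  ⇒ sig = (3;(1))
  P={5,8,10}:  v_{5} + v_{8} + v_{10} = v_{2}  ⇒ sig = (3;(1))
  P={5,7,10,12}:  v_{5} + v_{7} + v_{10} + v_{12} = 0  ⇒ sig = (4;())
  P={5,7,10,11}:  v_{5} + v_{7} + v_{10} + v_{11} = v_{9}  ⇒ sig = (4;(1))
  P={4,5,7,10}:  v_{4} + v_{5} + v_{7} + v_{10} = v_{3} + v_{11}  ⇒ sig = (4;(1,1))

Hence PRS(X_Σ) =
{ (2;()) ×2,  (2;(1)) ×4,  (2;(1,1)) ×4,  (2;(1,1,1)) ×2,  (2;(1,1,1,1)) ×2,  (2;(1,2)),  (3;(1)) ×2,  (4;()),  (4;(1)),  (4;(1,1)) }


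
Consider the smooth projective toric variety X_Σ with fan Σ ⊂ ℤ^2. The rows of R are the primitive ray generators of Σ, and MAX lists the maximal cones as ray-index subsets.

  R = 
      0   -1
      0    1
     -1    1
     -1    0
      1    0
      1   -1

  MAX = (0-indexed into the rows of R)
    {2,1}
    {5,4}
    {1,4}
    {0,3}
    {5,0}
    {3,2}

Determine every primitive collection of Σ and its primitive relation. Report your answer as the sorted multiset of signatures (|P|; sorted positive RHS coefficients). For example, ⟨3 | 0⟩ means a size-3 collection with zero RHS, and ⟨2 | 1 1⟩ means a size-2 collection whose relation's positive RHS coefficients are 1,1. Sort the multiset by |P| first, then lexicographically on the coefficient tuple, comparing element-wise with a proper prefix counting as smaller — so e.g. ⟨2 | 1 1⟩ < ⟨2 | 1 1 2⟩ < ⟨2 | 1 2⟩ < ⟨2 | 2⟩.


9 collections generate NE(X_Σ); each relation:

  {0,1}:  v_{0} + v_{1} = 0 — sig = ⟨2 | 0⟩
  {2,5}:  v_{2} + v_{5} = 0 — sig = ⟨2 | 0⟩
  {3,4}:  v_{3} + v_{4} = 0 — sig = ⟨2 | 0⟩
  {0,2}:  v_{0} + v_{2} = v_{3} — sig = ⟨2 | 1⟩
  {0,4}:  v_{0} + v_{4} = v_{5} — sig = ⟨2 | 1⟩
  {1,3}:  v_{1} + v_{3} = v_{2} — sig = ⟨2 | 1⟩
  {1,5}:  v_{1} + v_{5} = v_{4} — sig = ⟨2 | 1⟩
  {2,4}:  v_{2} + v_{4} = v_{1} — sig = ⟨2 | 1⟩
  {3,5}:  v_{3} + v_{5} = v_{0} — sig = ⟨2 | 1⟩

Hence PRS(X_Σ) =
{ ⟨2 | 0⟩ ×3,  ⟨2 | 1⟩ ×6 }


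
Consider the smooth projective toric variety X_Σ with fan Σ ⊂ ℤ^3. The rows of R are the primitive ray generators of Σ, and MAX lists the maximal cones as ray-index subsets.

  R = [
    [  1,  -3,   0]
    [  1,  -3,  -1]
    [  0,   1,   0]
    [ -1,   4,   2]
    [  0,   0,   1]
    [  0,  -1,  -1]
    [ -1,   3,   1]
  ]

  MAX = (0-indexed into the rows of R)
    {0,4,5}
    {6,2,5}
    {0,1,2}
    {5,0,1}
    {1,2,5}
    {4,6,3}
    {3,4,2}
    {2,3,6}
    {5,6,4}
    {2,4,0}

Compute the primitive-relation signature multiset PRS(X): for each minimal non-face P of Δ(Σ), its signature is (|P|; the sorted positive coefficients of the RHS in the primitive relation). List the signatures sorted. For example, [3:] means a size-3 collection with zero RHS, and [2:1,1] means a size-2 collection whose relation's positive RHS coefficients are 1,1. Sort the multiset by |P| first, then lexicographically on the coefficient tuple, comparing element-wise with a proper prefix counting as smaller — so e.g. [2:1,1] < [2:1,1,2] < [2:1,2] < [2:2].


9 collections generate NE(X_Σ); each relation:

  P={1,6}:  v_{1} + v_{6} = 0  ⟹  sig = [2:]
  P={0,6}:  v_{0} + v_{6} = v_{4}  ⟹  sig = [2:1]
  P={1,4}:  v_{1} + v_{4} = v_{0}  ⟹  sig = [2:1]
  P={3,5}:  v_{3} + v_{5} = v_{6}  ⟹  sig = [2:1]
  P={1,3}:  v_{1} + v_{3} = v_{2} + v_{4}  ⟹  sig = [2:1,1]
  P={0,3}:  v_{0} + v_{3} = v_{2} + 2·v_{4}  ⟹  sig = [2:1,2]
  P={2,4,5}:  v_{2} + v_{4} + v_{5} = 0  ⟹  sig = [3:]
  P={0,2,5}:  v_{0} + v_{2} + v_{5} = v_{1}  ⟹  sig = [3:1]
  P={2,4,6}:  v_{2} + v_{4} + v_{6} = v_{3}  ⟹  sig = [3:1]

Hence PRS(X_Σ) =
{ [2:],  [2:1] ×3,  [2:1,1],  [2:1,2],  [3:],  [3:1] ×2 }


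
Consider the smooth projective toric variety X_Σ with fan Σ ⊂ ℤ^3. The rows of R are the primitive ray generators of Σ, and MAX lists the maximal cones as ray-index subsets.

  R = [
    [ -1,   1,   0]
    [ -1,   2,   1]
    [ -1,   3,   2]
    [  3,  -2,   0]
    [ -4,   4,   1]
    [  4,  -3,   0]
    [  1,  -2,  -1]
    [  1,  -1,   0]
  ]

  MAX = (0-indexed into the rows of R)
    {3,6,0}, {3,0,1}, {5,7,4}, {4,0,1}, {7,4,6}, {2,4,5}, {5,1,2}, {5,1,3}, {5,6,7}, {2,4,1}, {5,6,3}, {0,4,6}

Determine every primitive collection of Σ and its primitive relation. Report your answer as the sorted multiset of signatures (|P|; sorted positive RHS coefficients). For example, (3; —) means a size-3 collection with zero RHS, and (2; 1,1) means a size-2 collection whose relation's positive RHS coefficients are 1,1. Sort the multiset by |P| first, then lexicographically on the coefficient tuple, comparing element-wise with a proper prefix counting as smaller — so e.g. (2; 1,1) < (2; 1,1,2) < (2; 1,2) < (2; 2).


12 collections generate NE(X_Σ); each relation:

  P={0,7}:  v_{0} + v_{7} = 0  so sig = (2; —)
  P={1,6}:  v_{1} + v_{6} = 0  so sig = (2; —)
  P={0,5}:  v_{0} + v_{5} = v_{3}  so sig = (2; 1)
  P={3,4}:  v_{3} + v_{4} = v_{1}  so sig = (2; 1)
  P={3,7}:  v_{3} + v_{7} = v_{5}  so sig = (2; 1)
  P={1,7}:  v_{1} + v_{7} = v_{4} + v_{5}  so sig = (2; 1,1)
  P={2,6}:  v_{2} + v_{6} = v_{4} + v_{5}  so sig = (2; 1,1)
  P={2,3}:  v_{2} + v_{3} = 2·v_{1} + v_{5}  so sig = (2; 1,2)
  P={0,2}:  v_{0} + v_{2} = 2·v_{1}  so sig = (2; 2)
  P={2,7}:  v_{2} + v_{7} = 2·v_{4} + 2·v_{5}  so sig = (2; 2,2)
  P={1,4,5}:  v_{1} + v_{4} + v_{5} = v_{2}  so sig = (3; 1)
  P={4,5,6}:  v_{4} + v_{5} + v_{6} = v_{7}  so sig = (3; 1)

so the primitive-relation signature multiset is
    |P|=2: 10 collections, coeffs (), (), (1), (1), (1), (1,1), (1,1), (1,2), (2), (2,2)
    |P|=3: 2 collections, coeffs (1), (1)


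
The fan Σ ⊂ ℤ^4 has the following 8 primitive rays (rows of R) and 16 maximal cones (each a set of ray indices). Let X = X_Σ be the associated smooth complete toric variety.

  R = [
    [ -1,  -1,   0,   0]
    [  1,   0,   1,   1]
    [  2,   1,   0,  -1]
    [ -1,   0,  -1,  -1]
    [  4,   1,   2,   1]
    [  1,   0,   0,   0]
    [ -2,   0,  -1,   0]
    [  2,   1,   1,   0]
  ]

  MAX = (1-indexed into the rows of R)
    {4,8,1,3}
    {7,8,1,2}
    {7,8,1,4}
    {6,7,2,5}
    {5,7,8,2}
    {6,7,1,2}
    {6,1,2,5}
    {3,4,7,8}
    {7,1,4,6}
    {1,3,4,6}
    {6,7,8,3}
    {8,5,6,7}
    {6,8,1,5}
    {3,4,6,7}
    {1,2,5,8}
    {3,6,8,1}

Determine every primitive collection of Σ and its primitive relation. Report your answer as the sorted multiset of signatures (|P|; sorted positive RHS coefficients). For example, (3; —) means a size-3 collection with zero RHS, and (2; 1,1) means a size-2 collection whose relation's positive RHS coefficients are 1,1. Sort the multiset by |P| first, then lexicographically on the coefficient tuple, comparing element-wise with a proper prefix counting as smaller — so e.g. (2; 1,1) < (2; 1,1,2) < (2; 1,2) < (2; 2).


The 9 primitive collections of Σ (r=8, n=4):

  {2,4}:  v_{2} + v_{4} = 0  ⇒ sig = (2; —)
  {2,3}:  v_{2} + v_{3} = v_{6} + v_{8}  ⇒ sig = (2; 1,1)
  {4,5}:  v_{4} + v_{5} = v_{6} + v_{8}  ⇒ sig = (2; 1,1)
  {3,5}:  v_{3} + v_{5} = 2·v_{6} + 2·v_{8}  ⇒ sig = (2; 2,2)
  {1,3,7}:  v_{1} + v_{3} + v_{7} = v_{4}  ⇒ sig = (3; 1)
  {1,5,7}:  v_{1} + v_{5} + v_{7} = v_{2}  ⇒ sig = (3; 1)
  {2,6,8}:  v_{2} + v_{6} + v_{8} = v_{5}  ⇒ sig = (3; 1)
  {4,6,8}:  v_{4} + v_{6} + v_{8} = v_{3}  ⇒ sig = (3; 1)
  {1,6,7,8}:  v_{1} + v_{6} + v_{7} + v_{8} = 0  ⇒ sig = (4; —)

Hence PRS(X_Σ) =
[(2; —), (2; 1,1), (2; 1,1), (2; 2,2), (3; 1), (3; 1), (3; 1), (3; 1), (4; —)]


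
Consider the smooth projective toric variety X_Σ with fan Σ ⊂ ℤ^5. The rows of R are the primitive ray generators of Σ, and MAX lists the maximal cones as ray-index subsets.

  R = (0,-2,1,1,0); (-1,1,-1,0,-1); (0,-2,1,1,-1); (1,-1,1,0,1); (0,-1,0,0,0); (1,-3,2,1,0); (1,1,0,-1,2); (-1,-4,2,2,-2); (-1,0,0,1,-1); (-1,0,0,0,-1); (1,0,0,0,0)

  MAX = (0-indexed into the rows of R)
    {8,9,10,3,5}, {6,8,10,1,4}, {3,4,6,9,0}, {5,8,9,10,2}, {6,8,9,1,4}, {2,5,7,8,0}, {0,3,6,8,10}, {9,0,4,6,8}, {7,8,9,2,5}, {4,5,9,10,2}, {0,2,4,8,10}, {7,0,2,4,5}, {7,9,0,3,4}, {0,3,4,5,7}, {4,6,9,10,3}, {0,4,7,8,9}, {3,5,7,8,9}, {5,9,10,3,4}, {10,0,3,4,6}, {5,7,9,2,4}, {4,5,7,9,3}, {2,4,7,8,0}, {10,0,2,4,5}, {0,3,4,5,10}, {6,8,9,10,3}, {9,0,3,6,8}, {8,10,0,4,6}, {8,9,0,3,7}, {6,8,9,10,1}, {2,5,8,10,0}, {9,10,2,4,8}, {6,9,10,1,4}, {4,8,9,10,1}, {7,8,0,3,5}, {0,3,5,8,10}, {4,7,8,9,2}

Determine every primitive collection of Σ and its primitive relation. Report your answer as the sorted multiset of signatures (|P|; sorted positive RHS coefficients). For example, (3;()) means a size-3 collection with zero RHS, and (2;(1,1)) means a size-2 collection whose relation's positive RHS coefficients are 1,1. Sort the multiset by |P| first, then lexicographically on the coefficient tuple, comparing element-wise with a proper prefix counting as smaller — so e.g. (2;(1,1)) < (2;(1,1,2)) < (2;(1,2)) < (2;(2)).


16 minimal non-faces of Δ(Σ) (on 11 rays):

  P = {1,3}:  v_{1} + v_{3} = 0 ; sig = (2;())
  P = {1,5}:  v_{1} + v_{5} = v_{2} ; sig = (2;(1))
  P = {2,3}:  v_{2} + v_{3} = v_{5} ; sig = (2;(1))
  P = {2,6}:  v_{2} + v_{6} = v_{3} ; sig = (2;(1))
  P = {0,1}:  v_{0} + v_{1} = v_{4} + v_{8} ; sig = (2;(1,1))
  P = {6,7}:  v_{6} + v_{7} = v_{0} + v_{3} + v_{9} ; sig = (2;(1,1,1))
  P = {1,2}:  v_{1} + v_{2} = v_{4} + v_{8} + v_{9} + v_{10} ; sig = (2;(1,1,1,1))
  P = {1,7}:  v_{1} + v_{7} = v_{2} + v_{4} + v_{8} + v_{9} ; sig = (2;(1,1,1,1))
  P = {5,6}:  v_{5} + v_{6} = 2·v_{3} ; sig = (2;(2))
  P = {7,10}:  v_{7} + v_{10} = 2·v_{2} ; sig = (2;(2))
  P = {0,2,9}:  v_{0} + v_{2} + v_{9} = v_{7} ; sig = (3;(1))
  P = {0,9,10}:  v_{0} + v_{9} + v_{10} = v_{2} ; sig = (3;(1))
  P = {3,4,8}:  v_{3} + v_{4} + v_{8} = v_{0} ; sig = (3;(1))
  P = {0,5,9}:  v_{0} + v_{5} + v_{9} = v_{3} + v_{7} ; sig = (3;(1,1))
  P = {4,5,8}:  v_{4} + v_{5} + v_{8} = v_{0} + v_{2} ; sig = (3;(1,1))
  P = {4,6,8,9,10}:  v_{4} + v_{6} + v_{8} + v_{9} + v_{10} = 0 ; sig = (5;())

Sorted signature multiset PRS(X):
{ (2;()),  (2;(1)) ×3,  (2;(1,1)),  (2;(1,1,1)),  (2;(1,1,1,1)) ×2,  (2;(2)) ×2,  (3;(1)) ×3,  (3;(1,1)) ×2,  (5;()) }


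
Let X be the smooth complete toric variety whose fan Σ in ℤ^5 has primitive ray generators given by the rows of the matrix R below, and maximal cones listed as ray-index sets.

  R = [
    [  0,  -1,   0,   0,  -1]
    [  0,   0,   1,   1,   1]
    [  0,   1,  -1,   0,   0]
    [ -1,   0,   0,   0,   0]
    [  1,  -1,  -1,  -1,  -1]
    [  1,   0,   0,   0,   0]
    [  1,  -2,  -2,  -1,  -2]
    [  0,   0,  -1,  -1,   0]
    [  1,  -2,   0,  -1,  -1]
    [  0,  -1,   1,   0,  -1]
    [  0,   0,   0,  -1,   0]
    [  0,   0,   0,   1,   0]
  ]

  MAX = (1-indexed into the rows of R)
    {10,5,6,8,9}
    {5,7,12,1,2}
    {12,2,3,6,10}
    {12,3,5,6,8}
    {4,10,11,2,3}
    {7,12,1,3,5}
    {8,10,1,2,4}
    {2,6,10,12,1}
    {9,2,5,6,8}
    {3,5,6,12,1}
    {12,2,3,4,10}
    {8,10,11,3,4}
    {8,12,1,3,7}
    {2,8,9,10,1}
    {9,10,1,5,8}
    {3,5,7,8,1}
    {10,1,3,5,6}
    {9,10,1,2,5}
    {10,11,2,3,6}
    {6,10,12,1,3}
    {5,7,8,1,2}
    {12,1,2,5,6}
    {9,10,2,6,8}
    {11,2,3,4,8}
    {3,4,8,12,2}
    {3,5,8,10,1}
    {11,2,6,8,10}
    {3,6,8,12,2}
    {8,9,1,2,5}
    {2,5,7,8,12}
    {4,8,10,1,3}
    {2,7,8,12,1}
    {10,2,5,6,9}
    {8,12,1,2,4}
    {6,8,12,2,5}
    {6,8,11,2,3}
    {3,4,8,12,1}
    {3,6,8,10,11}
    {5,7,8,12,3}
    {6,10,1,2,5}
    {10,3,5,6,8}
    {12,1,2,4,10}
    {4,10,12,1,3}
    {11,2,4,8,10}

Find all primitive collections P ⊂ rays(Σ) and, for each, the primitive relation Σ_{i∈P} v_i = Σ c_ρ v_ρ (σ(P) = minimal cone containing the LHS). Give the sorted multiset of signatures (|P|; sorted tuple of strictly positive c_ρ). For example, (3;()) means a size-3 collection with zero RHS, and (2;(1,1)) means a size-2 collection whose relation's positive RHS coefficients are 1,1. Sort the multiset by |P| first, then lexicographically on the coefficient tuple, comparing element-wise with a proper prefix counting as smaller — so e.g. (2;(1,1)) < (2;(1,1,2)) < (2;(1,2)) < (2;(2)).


24 minimal non-faces of Δ(Σ) (on 12 rays):

  • {4,6}:  v_{4} + v_{6} = 0 — sig = (2;())
  • {11,12}:  v_{11} + v_{12} = 0 — sig = (2;())
  • {3,9}:  v_{3} + v_{9} = v_{5} — sig = (2;(1))
  • {1,11}:  v_{1} + v_{11} = v_{8} + v_{10} — sig = (2;(1,1))
  • {4,5}:  v_{4} + v_{5} = v_{1} + v_{8} — sig = (2;(1,1))
  • {7,11}:  v_{7} + v_{11} = v_{1} + v_{5} + v_{8} — sig = (2;(1,1,1))
  • {9,12}:  v_{9} + v_{12} = v_{1} + v_{2} + v_{5} — sig = (2;(1,1,1))
  • {4,9}:  v_{4} + v_{9} = v_{1} + v_{2} + 2·v_{8} + v_{10} — sig = (2;(1,1,1,2))
  • {5,11}:  v_{5} + v_{11} = v_{6} + 2·v_{8} + v_{10} — sig = (2;(1,1,2))
  • {7,9}:  v_{7} + v_{9} = 2·v_{1} + v_{2} + 2·v_{5} + v_{8} — sig = (2;(1,1,2,2))
  • {9,11}:  v_{9} + v_{11} = v_{2} + v_{6} + 3·v_{8} + 2·v_{10} — sig = (2;(1,1,2,3))
  • {6,7}:  v_{6} + v_{7} = 2·v_{5} + v_{12} — sig = (2;(1,2))
  • {7,10}:  v_{7} + v_{10} = 2·v_{1} + v_{5} — sig = (2;(1,2))
  • {4,7}:  v_{4} + v_{7} = 2·v_{1} + 2·v_{8} + v_{12} — sig = (2;(1,2,2))
  • {1,2,3}:  v_{1} + v_{2} + v_{3} = v_{12} — sig = (3;(1))
  • {1,6,8}:  v_{1} + v_{6} + v_{8} = v_{5} — sig = (3;(1))
  • {8,10,12}:  v_{8} + v_{10} + v_{12} = v_{1} — sig = (3;(1))
  • {2,3,5}:  v_{2} + v_{3} + v_{5} = v_{6} + v_{8} + v_{12} — sig = (3;(1,1,1))
  • {1,6,9}:  v_{1} + v_{6} + v_{9} = v_{2} + 2·v_{5} + v_{10} — sig = (3;(1,1,2))
  • {2,3,7}:  v_{2} + v_{3} + v_{7} = v_{5} + v_{8} + 2·v_{12} — sig = (3;(1,1,2))
  • {5,10,12}:  v_{5} + v_{10} + v_{12} = 2·v_{1} + v_{6} — sig = (3;(1,2))
  • {2,3,8,10}:  v_{2} + v_{3} + v_{8} + v_{10} = 0 — sig = (4;())
  • {1,5,8,12}:  v_{1} + v_{5} + v_{8} + v_{12} = v_{7} — sig = (4;(1))
  • {2,5,8,10}:  v_{2} + v_{5} + v_{8} + v_{10} = v_{9} — sig = (4;(1))

Signatures (|P|; sorted positive RHS coefficients), sorted:
    |P|=2: 14 collections, coeffs (), (), (1), (1,1), (1,1), (1,1,1), (1,1,1), (1,1,1,2), (1,1,2), (1,1,2,2), (1,1,2,3), (1,2), (1,2), (1,2,2)
    |P|=3: 7 collections, coeffs (1), (1), (1), (1,1,1), (1,1,2), (1,1,2), (1,2)
    |P|=4: 3 collections, coeffs (), (1), (1)


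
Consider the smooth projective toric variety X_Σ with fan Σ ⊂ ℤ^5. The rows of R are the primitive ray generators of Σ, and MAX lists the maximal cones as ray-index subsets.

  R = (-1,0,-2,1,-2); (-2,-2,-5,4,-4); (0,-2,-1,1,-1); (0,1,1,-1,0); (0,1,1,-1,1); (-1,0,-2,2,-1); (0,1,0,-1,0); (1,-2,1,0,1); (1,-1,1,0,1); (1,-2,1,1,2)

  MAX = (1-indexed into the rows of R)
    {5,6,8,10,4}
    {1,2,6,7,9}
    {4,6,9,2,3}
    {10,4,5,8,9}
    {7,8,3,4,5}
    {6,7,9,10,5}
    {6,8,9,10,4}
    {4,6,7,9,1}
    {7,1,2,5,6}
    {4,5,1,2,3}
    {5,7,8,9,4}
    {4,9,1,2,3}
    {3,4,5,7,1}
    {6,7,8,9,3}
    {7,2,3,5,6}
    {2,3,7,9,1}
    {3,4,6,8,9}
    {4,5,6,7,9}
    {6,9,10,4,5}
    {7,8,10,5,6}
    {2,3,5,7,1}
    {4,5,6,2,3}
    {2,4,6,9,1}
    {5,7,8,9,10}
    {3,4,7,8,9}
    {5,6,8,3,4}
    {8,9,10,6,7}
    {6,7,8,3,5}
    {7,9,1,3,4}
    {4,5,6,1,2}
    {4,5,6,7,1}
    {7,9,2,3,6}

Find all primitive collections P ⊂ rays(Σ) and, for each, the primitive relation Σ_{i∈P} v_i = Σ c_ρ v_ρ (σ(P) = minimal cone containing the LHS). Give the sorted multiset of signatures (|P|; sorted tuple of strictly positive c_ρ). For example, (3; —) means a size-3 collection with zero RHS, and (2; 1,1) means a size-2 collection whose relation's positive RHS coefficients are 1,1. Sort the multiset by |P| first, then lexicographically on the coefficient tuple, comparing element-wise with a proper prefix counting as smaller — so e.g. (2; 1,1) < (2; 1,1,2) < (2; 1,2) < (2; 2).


14 minimal non-faces of Δ(Σ) (on 10 rays):

  P={1,8}:  v_{1} + v_{8} = v_{3} ; sig = (2; 1)
  P={1,10}:  v_{1} + v_{10} = v_{6} + v_{8} ; sig = (2; 1,1)
  P={2,10}:  v_{2} + v_{10} = v_{3} + 2·v_{6} + v_{8} ; sig = (2; 1,1,2)
  P={2,8}:  v_{2} + v_{8} = 2·v_{3} + v_{6} ; sig = (2; 1,2)
  P={3,10}:  v_{3} + v_{10} = v_{6} + 2·v_{8} ; sig = (2; 1,2)
  P={1,5,9}:  v_{1} + v_{5} + v_{9} = 0 ; sig = (3; —)
  P={1,3,6}:  v_{1} + v_{3} + v_{6} = v_{2} ; sig = (3; 1)
  P={3,5,9}:  v_{3} + v_{5} + v_{9} = v_{8} ; sig = (3; 1)
  P={2,5,9}:  v_{2} + v_{5} + v_{9} = v_{3} + v_{6} ; sig = (3; 1,1)
  P={4,7,10}:  v_{4} + v_{7} + v_{10} = v_{5} + v_{9} ; sig = (3; 1,1)
  P={2,4,7}:  v_{2} + v_{4} + v_{7} = 2·v_{1} ; sig = (3; 2)
  P={4,6,7,8}:  v_{4} + v_{6} + v_{7} + v_{8} = 0 ; sig = (4; —)
  P={3,4,6,7}:  v_{3} + v_{4} + v_{6} + v_{7} = v_{1} ; sig = (4; 1)
  P={5,6,8,9}:  v_{5} + v_{6} + v_{8} + v_{9} = v_{10} ; sig = (4; 1)

Signatures (|P|; sorted positive RHS coefficients), sorted:
    |P|=2: 5 collections, coeffs (1), (1,1), (1,1,2), (1,2), (1,2)
    |P|=3: 6 collections, coeffs (), (1), (1), (1,1), (1,1), (2)
    |P|=4: 3 collections, coeffs (), (1), (1)


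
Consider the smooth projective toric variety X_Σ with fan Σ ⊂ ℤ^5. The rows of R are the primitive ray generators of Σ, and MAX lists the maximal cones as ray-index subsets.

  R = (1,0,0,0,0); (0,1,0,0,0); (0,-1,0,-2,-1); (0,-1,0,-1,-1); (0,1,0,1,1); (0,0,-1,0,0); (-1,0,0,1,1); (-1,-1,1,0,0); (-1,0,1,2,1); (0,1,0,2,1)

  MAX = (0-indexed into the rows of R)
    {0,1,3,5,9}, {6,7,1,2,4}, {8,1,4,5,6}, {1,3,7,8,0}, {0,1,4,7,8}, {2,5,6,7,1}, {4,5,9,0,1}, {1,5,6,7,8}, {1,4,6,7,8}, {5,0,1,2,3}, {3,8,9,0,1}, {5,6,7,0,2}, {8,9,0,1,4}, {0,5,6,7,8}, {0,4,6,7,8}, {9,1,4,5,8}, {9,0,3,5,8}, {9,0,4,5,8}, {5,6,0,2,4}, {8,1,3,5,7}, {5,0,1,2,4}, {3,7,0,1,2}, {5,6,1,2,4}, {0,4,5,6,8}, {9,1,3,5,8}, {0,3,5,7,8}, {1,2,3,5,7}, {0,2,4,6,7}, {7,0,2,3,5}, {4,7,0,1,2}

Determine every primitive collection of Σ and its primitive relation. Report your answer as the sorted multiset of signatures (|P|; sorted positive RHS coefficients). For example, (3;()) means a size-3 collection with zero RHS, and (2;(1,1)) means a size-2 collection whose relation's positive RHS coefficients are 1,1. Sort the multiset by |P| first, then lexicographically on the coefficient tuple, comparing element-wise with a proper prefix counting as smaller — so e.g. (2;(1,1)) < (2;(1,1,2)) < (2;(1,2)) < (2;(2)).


Primitive collections (10):

  P={2,9}:  v_{2} + v_{9} = 0  ⇒ sig = (2;())
  P={3,4}:  v_{3} + v_{4} = 0  ⇒ sig = (2;())
  P={2,8}:  v_{2} + v_{8} = v_{7}  ⇒ sig = (2;(1))
  P={7,9}:  v_{7} + v_{9} = v_{8}  ⇒ sig = (2;(1))
  P={3,6}:  v_{3} + v_{6} = v_{5} + v_{7}  ⇒ sig = (2;(1,1))
  P={6,9}:  v_{6} + v_{9} = v_{4} + v_{5} + v_{8}  ⇒ sig = (2;(1,1,1))
  P={0,1,6}:  v_{0} + v_{1} + v_{6} = v_{4}  ⇒ sig = (3;(1))
  P={4,5,7}:  v_{4} + v_{5} + v_{7} = v_{6}  ⇒ sig = (3;(1))
  P={0,1,5,7}:  v_{0} + v_{1} + v_{5} + v_{7} = 0  ⇒ sig = (4;())
  P={0,1,5,8}:  v_{0} + v_{1} + v_{5} + v_{8} = v_{9}  ⇒ sig = (4;(1))

Hence PRS(X_Σ) =
    (2;())
    (2;())
    (2;(1))
    (2;(1))
    (2;(1,1))
    (2;(1,1,1))
    (3;(1))
    (3;(1))
    (4;())
    (4;(1))


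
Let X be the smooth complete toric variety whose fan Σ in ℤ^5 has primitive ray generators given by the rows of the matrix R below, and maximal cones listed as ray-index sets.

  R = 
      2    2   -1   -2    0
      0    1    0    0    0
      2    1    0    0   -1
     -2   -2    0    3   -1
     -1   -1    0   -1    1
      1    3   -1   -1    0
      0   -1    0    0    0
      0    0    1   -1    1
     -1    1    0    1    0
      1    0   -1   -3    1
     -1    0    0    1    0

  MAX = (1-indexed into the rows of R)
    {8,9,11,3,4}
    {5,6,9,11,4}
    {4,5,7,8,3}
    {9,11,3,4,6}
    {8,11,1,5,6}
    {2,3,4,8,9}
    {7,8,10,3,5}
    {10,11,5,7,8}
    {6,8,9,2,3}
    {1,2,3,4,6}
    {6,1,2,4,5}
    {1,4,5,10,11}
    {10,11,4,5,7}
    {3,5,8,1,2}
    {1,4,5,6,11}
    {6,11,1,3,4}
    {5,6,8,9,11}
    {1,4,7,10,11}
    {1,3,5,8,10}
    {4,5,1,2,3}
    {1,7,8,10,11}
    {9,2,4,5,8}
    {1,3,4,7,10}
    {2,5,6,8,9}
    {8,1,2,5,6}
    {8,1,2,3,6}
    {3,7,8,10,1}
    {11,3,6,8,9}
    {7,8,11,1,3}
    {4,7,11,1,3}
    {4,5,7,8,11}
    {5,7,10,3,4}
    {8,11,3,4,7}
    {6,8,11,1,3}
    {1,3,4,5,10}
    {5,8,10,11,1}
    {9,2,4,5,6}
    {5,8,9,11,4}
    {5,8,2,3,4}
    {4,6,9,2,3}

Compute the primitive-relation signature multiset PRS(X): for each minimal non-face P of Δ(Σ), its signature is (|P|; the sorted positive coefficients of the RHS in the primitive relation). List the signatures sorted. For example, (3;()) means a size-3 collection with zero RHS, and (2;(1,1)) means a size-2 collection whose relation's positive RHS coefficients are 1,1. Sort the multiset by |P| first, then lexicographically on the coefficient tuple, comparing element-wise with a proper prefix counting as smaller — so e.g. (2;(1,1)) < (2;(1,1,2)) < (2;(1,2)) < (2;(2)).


Σ has 16 primitive collections:

  {2,7}:  v_{2} + v_{7} = 0  ⟹  sig = (2;())
  {1,9}:  v_{1} + v_{9} = v_{6}  ⟹  sig = (2;(1))
  {2,11}:  v_{2} + v_{11} = v_{9}  ⟹  sig = (2;(1))
  {7,9}:  v_{7} + v_{9} = v_{11}  ⟹  sig = (2;(1))
  {2,10}:  v_{2} + v_{10} = v_{1} + v_{5}  ⟹  sig = (2;(1,1))
  {6,7}:  v_{6} + v_{7} = v_{1} + v_{11}  ⟹  sig = (2;(1,1))
  {9,10}:  v_{9} + v_{10} = v_{1} + v_{5} + v_{11}  ⟹  sig = (2;(1,1,1))
  {6,10}:  v_{6} + v_{10} = 2·v_{1} + v_{5} + v_{11}  ⟹  sig = (2;(1,1,2))
  {1,4,8}:  v_{1} + v_{4} + v_{8} = 0  ⟹  sig = (3;())
  {3,5,11}:  v_{3} + v_{5} + v_{11} = 0  ⟹  sig = (3;())
  {1,5,7}:  v_{1} + v_{5} + v_{7} = v_{10}  ⟹  sig = (3;(1))
  {3,5,9}:  v_{3} + v_{5} + v_{9} = v_{2}  ⟹  sig = (3;(1))
  {4,6,8}:  v_{4} + v_{6} + v_{8} = v_{9}  ⟹  sig = (3;(1))
  {3,5,6}:  v_{3} + v_{5} + v_{6} = v_{1} + v_{2}  ⟹  sig = (3;(1,1))
  {3,10,11}:  v_{3} + v_{10} + v_{11} = v_{1} + v_{7}  ⟹  sig = (3;(1,1))
  {4,8,10}:  v_{4} + v_{8} + v_{10} = v_{5} + v_{7}  ⟹  sig = (3;(1,1))

Signatures (|P|; sorted positive RHS coefficients), sorted:
    |P|=2: 8 collections, coeffs (), (1), (1), (1), (1,1), (1,1), (1,1,1), (1,1,2)
    |P|=3: 8 collections, coeffs (), (), (1), (1), (1), (1,1), (1,1), (1,1)


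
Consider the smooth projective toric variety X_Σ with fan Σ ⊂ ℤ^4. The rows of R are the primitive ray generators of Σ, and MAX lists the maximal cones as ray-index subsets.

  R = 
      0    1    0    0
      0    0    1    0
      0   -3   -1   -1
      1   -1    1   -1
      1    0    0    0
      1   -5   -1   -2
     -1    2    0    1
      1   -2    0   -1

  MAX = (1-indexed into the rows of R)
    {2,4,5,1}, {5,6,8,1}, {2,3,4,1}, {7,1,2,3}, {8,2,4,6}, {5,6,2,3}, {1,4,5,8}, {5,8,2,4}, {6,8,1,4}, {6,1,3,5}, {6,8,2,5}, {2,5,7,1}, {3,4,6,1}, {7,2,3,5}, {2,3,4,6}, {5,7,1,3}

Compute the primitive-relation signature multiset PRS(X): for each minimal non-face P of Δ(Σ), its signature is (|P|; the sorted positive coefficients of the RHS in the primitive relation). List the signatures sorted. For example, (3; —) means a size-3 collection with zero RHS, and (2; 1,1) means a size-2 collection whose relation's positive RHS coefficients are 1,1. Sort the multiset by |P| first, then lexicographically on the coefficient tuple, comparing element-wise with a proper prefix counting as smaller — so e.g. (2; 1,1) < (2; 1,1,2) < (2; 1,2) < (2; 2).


Primitive collections (9):

  P = {7,8}:  v_{7} + v_{8} = 0  ⇒ sig = (2; —)
  P = {3,8}:  v_{3} + v_{8} = v_{6}  ⇒ sig = (2; 1)
  P = {6,7}:  v_{6} + v_{7} = v_{3}  ⇒ sig = (2; 1)
  P = {4,7}:  v_{4} + v_{7} = v_{1} + v_{2}  ⇒ sig = (2; 1,1)
  P = {1,2,8}:  v_{1} + v_{2} + v_{8} = v_{4}  ⇒ sig = (3; 1)
  P = {1,2,6}:  v_{1} + v_{2} + v_{6} = v_{3} + v_{4}  ⇒ sig = (3; 1,1)
  P = {3,4,5}:  v_{3} + v_{4} + v_{5} = 2·v_{8}  ⇒ sig = (3; 2)
  P = {4,5,6}:  v_{4} + v_{5} + v_{6} = 3·v_{8}  ⇒ sig = (3; 3)
  P = {1,2,3,5}:  v_{1} + v_{2} + v_{3} + v_{5} = v_{8}  ⇒ sig = (4; 1)

so the primitive-relation signature multiset is
[(2; —), (2; 1), (2; 1), (2; 1,1), (3; 1), (3; 1,1), (3; 2), (3; 3), (4; 1)]


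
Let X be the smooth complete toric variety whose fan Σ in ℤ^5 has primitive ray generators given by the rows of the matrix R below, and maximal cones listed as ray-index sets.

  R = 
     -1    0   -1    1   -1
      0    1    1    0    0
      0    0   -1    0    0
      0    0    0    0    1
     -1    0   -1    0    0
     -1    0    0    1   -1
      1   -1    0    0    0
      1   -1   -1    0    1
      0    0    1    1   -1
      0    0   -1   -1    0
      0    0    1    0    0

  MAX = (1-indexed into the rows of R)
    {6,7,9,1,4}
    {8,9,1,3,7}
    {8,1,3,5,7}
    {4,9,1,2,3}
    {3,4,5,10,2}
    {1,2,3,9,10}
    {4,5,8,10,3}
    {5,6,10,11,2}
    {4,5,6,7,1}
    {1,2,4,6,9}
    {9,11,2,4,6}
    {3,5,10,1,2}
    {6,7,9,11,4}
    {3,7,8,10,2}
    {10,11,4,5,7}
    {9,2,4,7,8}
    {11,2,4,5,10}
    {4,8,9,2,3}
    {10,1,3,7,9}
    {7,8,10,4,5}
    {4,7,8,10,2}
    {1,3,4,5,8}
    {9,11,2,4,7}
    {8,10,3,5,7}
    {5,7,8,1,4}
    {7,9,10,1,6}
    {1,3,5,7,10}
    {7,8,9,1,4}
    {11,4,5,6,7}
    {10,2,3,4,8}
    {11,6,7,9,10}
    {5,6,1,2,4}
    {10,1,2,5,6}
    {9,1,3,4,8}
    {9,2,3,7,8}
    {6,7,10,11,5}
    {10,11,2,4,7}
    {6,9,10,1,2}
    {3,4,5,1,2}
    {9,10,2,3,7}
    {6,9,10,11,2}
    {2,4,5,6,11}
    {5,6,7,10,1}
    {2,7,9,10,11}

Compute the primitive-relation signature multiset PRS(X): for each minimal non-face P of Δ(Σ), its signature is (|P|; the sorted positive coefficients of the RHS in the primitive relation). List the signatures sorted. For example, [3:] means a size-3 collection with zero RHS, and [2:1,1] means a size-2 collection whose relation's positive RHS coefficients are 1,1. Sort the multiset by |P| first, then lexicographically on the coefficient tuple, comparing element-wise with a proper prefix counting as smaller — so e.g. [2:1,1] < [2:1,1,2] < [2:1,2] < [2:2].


|primitive collections| = 17. Relations:

  P = {3,11}:  v_{3} + v_{11} = 0  →  sig = [2:]
  P = {1,11}:  v_{1} + v_{11} = v_{6}  →  sig = [2:1]
  P = {3,6}:  v_{3} + v_{6} = v_{1}  →  sig = [2:1]
  P = {5,9}:  v_{5} + v_{9} = v_{6}  →  sig = [2:1]
  P = {8,11}:  v_{8} + v_{11} = v_{4} + v_{7}  →  sig = [2:1,1]
  P = {6,8}:  v_{6} + v_{8} = v_{1} + v_{4} + v_{7}  →  sig = [2:1,1,1]
  P = {2,5,7}:  v_{2} + v_{5} + v_{7} = 0  →  sig = [3:]
  P = {4,9,10}:  v_{4} + v_{9} + v_{10} = 0  →  sig = [3:]
  P = {2,6,7}:  v_{2} + v_{6} + v_{7} = v_{9}  →  sig = [3:1]
  P = {3,4,7}:  v_{3} + v_{4} + v_{7} = v_{8}  →  sig = [3:1]
  P = {4,6,10}:  v_{4} + v_{6} + v_{10} = v_{5}  →  sig = [3:1]
  P = {1,2,7}:  v_{1} + v_{2} + v_{7} = v_{3} + v_{9}  →  sig = [3:1,1]
  P = {1,4,10}:  v_{1} + v_{4} + v_{10} = v_{3} + v_{5}  →  sig = [3:1,1]
  P = {2,5,8}:  v_{2} + v_{5} + v_{8} = v_{3} + v_{4}  →  sig = [3:1,1]
  P = {8,9,10}:  v_{8} + v_{9} + v_{10} = v_{3} + v_{7}  →  sig = [3:1,1]
  P = {1,2,8}:  v_{1} + v_{2} + v_{8} = 2·v_{3} + v_{4} + v_{9}  →  sig = [3:1,1,2]
  P = {1,8,10}:  v_{1} + v_{8} + v_{10} = 2·v_{3} + v_{5} + v_{7}  →  sig = [3:1,1,2]

so the primitive-relation signature multiset is
{ [2:],  [2:1] ×3,  [2:1,1],  [2:1,1,1],  [3:] ×2,  [3:1] ×3,  [3:1,1] ×4,  [3:1,1,2] ×2 }


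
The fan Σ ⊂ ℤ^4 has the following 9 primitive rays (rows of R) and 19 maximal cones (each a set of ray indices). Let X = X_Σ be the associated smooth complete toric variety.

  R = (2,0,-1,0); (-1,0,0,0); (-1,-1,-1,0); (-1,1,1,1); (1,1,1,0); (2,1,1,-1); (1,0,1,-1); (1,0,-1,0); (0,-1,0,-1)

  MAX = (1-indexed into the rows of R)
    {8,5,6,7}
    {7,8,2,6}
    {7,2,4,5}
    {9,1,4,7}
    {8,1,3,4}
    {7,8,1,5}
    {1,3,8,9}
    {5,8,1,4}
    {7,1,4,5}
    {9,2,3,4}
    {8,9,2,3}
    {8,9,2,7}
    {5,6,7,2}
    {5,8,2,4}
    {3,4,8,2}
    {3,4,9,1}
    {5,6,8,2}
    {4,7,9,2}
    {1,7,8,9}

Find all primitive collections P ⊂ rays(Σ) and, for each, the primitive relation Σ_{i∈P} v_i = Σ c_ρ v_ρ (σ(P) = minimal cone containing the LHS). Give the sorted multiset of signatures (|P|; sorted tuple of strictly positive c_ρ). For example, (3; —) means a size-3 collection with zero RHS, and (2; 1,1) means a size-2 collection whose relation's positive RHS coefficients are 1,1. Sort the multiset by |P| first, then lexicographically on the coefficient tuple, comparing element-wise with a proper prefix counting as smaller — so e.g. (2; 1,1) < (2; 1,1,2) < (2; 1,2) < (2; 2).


11 minimal non-faces of Δ(Σ) (on 9 rays):

  P = {3,5}:  v_{3} + v_{5} = 0 ; sig = (2; —)
  P = {1,2}:  v_{1} + v_{2} = v_{8} ; sig = (2; 1)
  P = {3,7}:  v_{3} + v_{7} = v_{9} ; sig = (2; 1)
  P = {5,9}:  v_{5} + v_{9} = v_{7} ; sig = (2; 1)
  P = {3,6}:  v_{3} + v_{6} = v_{2} + v_{7} + v_{8} ; sig = (2; 1,1,1)
  P = {1,6}:  v_{1} + v_{6} = v_{5} + v_{7} + 2·v_{8} ; sig = (2; 1,1,2)
  P = {6,9}:  v_{6} + v_{9} = v_{2} + 2·v_{7} + v_{8} ; sig = (2; 1,1,2)
  P = {4,6}:  v_{4} + v_{6} = v_{2} + 2·v_{5} ; sig = (2; 1,2)
  P = {4,8,9}:  v_{4} + v_{8} + v_{9} = 0 ; sig = (3; —)
  P = {4,7,8}:  v_{4} + v_{7} + v_{8} = v_{5} ; sig = (3; 1)
  P = {2,5,7,8}:  v_{2} + v_{5} + v_{7} + v_{8} = v_{6} ; sig = (4; 1)

so the primitive-relation signature multiset is
{ (2; —),  (2; 1) ×3,  (2; 1,1,1),  (2; 1,1,2) ×2,  (2; 1,2),  (3; —),  (3; 1),  (4; 1) }


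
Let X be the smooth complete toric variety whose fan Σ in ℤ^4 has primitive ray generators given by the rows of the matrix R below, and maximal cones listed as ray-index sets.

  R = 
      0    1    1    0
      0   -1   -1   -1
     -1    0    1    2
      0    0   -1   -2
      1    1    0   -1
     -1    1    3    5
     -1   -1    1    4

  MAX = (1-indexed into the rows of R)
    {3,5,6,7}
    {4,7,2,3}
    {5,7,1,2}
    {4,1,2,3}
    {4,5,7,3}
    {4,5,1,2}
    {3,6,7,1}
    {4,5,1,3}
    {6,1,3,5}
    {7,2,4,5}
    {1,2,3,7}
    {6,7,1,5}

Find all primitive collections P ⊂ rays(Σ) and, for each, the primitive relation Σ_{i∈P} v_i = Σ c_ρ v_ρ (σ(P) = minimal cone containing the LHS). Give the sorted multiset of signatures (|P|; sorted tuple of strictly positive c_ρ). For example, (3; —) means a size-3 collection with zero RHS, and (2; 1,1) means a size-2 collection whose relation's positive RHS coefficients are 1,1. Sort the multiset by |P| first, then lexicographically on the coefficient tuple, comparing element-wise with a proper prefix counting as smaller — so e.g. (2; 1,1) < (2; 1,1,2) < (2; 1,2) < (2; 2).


5 minimal non-faces of Δ(Σ) (on 7 rays):

  P = {2,6}:  v_{2} + v_{6} = v_{1} + v_{7}  so sig = (2; 1,1)
  P = {4,6}:  v_{4} + v_{6} = 2·v_{3} + v_{5}  so sig = (2; 1,2)
  P = {2,3,5}:  v_{2} + v_{3} + v_{5} = 0  so sig = (3; —)
  P = {1,4,7}:  v_{1} + v_{4} + v_{7} = v_{3}  so sig = (3; 1)
  P = {1,3,5,7}:  v_{1} + v_{3} + v_{5} + v_{7} = v_{6}  so sig = (4; 1)

Signatures (|P|; sorted positive RHS coefficients), sorted:
[(2; 1,1), (2; 1,2), (3; —), (3; 1), (4; 1)]


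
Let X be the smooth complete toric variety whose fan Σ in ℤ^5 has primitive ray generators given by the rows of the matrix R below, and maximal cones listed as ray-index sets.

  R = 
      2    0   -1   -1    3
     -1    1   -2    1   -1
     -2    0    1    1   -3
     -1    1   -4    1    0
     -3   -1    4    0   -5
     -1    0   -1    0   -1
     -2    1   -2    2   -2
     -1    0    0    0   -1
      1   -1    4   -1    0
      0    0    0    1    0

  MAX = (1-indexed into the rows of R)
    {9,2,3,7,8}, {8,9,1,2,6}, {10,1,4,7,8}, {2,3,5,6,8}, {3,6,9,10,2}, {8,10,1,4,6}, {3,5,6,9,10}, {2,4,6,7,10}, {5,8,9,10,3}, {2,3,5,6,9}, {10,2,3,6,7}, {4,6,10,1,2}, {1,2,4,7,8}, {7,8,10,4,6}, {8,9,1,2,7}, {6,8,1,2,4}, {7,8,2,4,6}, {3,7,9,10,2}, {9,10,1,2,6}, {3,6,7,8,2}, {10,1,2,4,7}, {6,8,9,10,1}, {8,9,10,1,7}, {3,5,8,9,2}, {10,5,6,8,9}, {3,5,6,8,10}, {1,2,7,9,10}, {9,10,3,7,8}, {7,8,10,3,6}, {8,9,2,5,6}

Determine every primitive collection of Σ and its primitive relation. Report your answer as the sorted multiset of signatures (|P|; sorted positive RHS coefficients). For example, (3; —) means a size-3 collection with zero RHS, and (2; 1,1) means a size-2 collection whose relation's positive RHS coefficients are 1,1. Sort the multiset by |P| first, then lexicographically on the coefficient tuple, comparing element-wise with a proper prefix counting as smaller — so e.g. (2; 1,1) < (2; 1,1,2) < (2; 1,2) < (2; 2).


The 11 primitive collections of Σ (r=10, n=5):

  P = {1,3}:  v_{1} + v_{3} = 0  ⇒ sig = (2; —)
  P = {4,9}:  v_{4} + v_{9} = 0  ⇒ sig = (2; —)
  P = {3,4}:  v_{3} + v_{4} = v_{6} + v_{7}  ⇒ sig = (2; 1,1)
  P = {1,5}:  v_{1} + v_{5} = v_{6} + v_{8} + v_{9}  ⇒ sig = (2; 1,1,1)
  P = {4,5}:  v_{4} + v_{5} = v_{3} + v_{6} + v_{8}  ⇒ sig = (2; 1,1,1)
  P = {5,7}:  v_{5} + v_{7} = 2·v_{3} + v_{8}  ⇒ sig = (2; 1,2)
  P = {1,6,7}:  v_{1} + v_{6} + v_{7} = v_{4}  ⇒ sig = (3; 1)
  P = {2,8,10}:  v_{2} + v_{8} + v_{10} = v_{7}  ⇒ sig = (3; 1)
  P = {6,7,9}:  v_{6} + v_{7} + v_{9} = v_{3}  ⇒ sig = (3; 1)
  P = {2,5,10}:  v_{2} + v_{5} + v_{10} = 2·v_{3}  ⇒ sig = (3; 2)
  P = {3,6,8,9}:  v_{3} + v_{6} + v_{8} + v_{9} = v_{5}  ⇒ sig = (4; 1)

Signatures (|P|; sorted positive RHS coefficients), sorted:
[(2; —), (2; —), (2; 1,1), (2; 1,1,1), (2; 1,1,1), (2; 1,2), (3; 1), (3; 1), (3; 1), (3; 2), (4; 1)]


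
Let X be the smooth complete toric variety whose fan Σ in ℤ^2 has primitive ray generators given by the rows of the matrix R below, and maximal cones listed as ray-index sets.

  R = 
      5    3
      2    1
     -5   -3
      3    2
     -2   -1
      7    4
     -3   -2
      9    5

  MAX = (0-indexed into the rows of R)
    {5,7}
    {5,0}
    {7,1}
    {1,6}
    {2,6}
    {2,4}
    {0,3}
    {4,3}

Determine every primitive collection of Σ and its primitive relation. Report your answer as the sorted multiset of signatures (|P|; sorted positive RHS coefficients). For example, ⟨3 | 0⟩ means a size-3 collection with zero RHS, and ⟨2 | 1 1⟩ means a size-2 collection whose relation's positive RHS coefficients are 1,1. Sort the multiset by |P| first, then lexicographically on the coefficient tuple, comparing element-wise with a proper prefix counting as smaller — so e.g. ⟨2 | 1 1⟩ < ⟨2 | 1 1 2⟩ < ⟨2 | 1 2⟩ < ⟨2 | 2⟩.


|primitive collections| = 20. Relations:

  {0,2}:  v_{0} + v_{2} = 0  ⟹  sig = ⟨2 | 0⟩
  {1,4}:  v_{1} + v_{4} = 0  ⟹  sig = ⟨2 | 0⟩
  {3,6}:  v_{3} + v_{6} = 0  ⟹  sig = ⟨2 | 0⟩
  {0,1}:  v_{0} + v_{1} = v_{5}  ⟹  sig = ⟨2 | 1⟩
  {0,4}:  v_{0} + v_{4} = v_{3}  ⟹  sig = ⟨2 | 1⟩
  {0,6}:  v_{0} + v_{6} = v_{1}  ⟹  sig = ⟨2 | 1⟩
  {1,2}:  v_{1} + v_{2} = v_{6}  ⟹  sig = ⟨2 | 1⟩
  {1,3}:  v_{1} + v_{3} = v_{0}  ⟹  sig = ⟨2 | 1⟩
  {1,5}:  v_{1} + v_{5} = v_{7}  ⟹  sig = ⟨2 | 1⟩
  {2,3}:  v_{2} + v_{3} = v_{4}  ⟹  sig = ⟨2 | 1⟩
  {2,5}:  v_{2} + v_{5} = v_{1}  ⟹  sig = ⟨2 | 1⟩
  {4,5}:  v_{4} + v_{5} = v_{0}  ⟹  sig = ⟨2 | 1⟩
  {4,6}:  v_{4} + v_{6} = v_{2}  ⟹  sig = ⟨2 | 1⟩
  {4,7}:  v_{4} + v_{7} = v_{5}  ⟹  sig = ⟨2 | 1⟩
  {3,7}:  v_{3} + v_{7} = v_{0} + v_{5}  ⟹  sig = ⟨2 | 1 1⟩
  {0,7}:  v_{0} + v_{7} = 2·v_{5}  ⟹  sig = ⟨2 | 2⟩
  {2,7}:  v_{2} + v_{7} = 2·v_{1}  ⟹  sig = ⟨2 | 2⟩
  {3,5}:  v_{3} + v_{5} = 2·v_{0}  ⟹  sig = ⟨2 | 2⟩
  {5,6}:  v_{5} + v_{6} = 2·v_{1}  ⟹  sig = ⟨2 | 2⟩
  {6,7}:  v_{6} + v_{7} = 3·v_{1}  ⟹  sig = ⟨2 | 3⟩

so the primitive-relation signature multiset is
{ ⟨2 | 0⟩ ×3,  ⟨2 | 1⟩ ×11,  ⟨2 | 1 1⟩,  ⟨2 | 2⟩ ×4,  ⟨2 | 3⟩ }


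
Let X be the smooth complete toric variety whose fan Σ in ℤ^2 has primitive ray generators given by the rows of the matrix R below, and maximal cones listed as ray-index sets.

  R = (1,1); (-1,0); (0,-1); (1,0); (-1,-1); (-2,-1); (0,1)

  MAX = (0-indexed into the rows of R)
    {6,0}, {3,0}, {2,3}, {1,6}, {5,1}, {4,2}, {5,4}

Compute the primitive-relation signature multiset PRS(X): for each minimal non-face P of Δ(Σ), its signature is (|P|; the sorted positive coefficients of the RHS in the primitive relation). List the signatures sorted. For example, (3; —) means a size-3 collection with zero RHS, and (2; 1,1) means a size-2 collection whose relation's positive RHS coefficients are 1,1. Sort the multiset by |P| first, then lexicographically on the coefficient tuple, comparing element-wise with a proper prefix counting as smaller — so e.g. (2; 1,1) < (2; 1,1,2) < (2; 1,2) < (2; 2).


14 collections generate NE(X_Σ); each relation:

  P = {0,4}:  v_{0} + v_{4} = 0  ⇒ sig = (2; —)
  P = {1,3}:  v_{1} + v_{3} = 0  ⇒ sig = (2; —)
  P = {2,6}:  v_{2} + v_{6} = 0  ⇒ sig = (2; —)
  P = {0,1}:  v_{0} + v_{1} = v_{6}  ⇒ sig = (2; 1)
  P = {0,2}:  v_{0} + v_{2} = v_{3}  ⇒ sig = (2; 1)
  P = {0,5}:  v_{0} + v_{5} = v_{1}  ⇒ sig = (2; 1)
  P = {1,2}:  v_{1} + v_{2} = v_{4}  ⇒ sig = (2; 1)
  P = {1,4}:  v_{1} + v_{4} = v_{5}  ⇒ sig = (2; 1)
  P = {3,4}:  v_{3} + v_{4} = v_{2}  ⇒ sig = (2; 1)
  P = {3,5}:  v_{3} + v_{5} = v_{4}  ⇒ sig = (2; 1)
  P = {3,6}:  v_{3} + v_{6} = v_{0}  ⇒ sig = (2; 1)
  P = {4,6}:  v_{4} + v_{6} = v_{1}  ⇒ sig = (2; 1)
  P = {2,5}:  v_{2} + v_{5} = 2·v_{4}  ⇒ sig = (2; 2)
  P = {5,6}:  v_{5} + v_{6} = 2·v_{1}  ⇒ sig = (2; 2)

so the primitive-relation signature multiset is
{ (2; —) ×3,  (2; 1) ×9,  (2; 2) ×2 }


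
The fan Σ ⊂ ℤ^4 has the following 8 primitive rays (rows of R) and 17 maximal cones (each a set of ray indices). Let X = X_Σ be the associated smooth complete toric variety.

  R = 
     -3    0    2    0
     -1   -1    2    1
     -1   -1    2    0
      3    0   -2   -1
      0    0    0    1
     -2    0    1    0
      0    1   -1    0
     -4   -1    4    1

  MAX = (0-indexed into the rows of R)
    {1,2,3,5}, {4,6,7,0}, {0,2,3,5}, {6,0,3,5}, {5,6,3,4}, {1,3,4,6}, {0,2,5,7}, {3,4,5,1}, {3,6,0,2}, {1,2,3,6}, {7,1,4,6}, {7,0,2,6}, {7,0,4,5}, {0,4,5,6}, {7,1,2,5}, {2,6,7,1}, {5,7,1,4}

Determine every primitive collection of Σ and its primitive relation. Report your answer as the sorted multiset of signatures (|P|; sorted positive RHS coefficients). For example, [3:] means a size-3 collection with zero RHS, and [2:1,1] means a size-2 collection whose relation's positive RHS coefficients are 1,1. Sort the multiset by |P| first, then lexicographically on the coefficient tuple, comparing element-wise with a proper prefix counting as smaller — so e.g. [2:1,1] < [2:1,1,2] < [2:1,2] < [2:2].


Δ(Σ) — 8 vertices, 7 min non-faces:

  • {0,1}:  v_{0} + v_{1} = v_{7}  so sig = [2:1]
  • {2,4}:  v_{2} + v_{4} = v_{1}  so sig = [2:1]
  • {3,7}:  v_{3} + v_{7} = v_{2}  so sig = [2:1]
  • {0,3,4}:  v_{0} + v_{3} + v_{4} = 0  so sig = [3:]
  • {2,5,6}:  v_{2} + v_{5} + v_{6} = v_{0}  so sig = [3:1]
  • {1,5,6}:  v_{1} + v_{5} + v_{6} = v_{0} + v_{4}  so sig = [3:1,1]
  • {5,6,7}:  v_{5} + v_{6} + v_{7} = 2·v_{0} + v_{4}  so sig = [3:1,2]

Sorted signature multiset PRS(X):
{ [2:1] ×3,  [3:],  [3:1],  [3:1,1],  [3:1,2] }
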